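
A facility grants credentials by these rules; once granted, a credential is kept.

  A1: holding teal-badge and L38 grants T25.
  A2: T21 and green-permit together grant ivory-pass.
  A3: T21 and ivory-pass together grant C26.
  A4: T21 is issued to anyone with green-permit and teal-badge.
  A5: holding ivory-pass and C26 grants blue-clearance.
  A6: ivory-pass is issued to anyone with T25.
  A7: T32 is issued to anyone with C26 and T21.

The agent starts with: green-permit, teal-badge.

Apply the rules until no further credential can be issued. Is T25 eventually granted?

T25 would need teal-badge and L38 (A1), but L38 is never granted.

No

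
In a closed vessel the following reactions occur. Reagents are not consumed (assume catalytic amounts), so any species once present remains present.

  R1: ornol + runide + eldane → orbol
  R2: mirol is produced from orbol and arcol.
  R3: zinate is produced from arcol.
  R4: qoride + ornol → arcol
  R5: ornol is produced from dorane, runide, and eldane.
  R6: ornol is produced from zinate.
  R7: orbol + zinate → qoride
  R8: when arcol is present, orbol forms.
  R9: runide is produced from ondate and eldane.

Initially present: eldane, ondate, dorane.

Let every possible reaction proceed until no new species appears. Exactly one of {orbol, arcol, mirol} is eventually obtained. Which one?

orbol

ondate and eldane present → runide forms (R9).
dorane, runide, and eldane present → ornol forms (R5).
ornol, runide, and eldane present → orbol forms (R1).
mirol would need orbol and arcol (R2), but arcol never forms. arcol would need qoride and ornol (R4), but qoride never forms.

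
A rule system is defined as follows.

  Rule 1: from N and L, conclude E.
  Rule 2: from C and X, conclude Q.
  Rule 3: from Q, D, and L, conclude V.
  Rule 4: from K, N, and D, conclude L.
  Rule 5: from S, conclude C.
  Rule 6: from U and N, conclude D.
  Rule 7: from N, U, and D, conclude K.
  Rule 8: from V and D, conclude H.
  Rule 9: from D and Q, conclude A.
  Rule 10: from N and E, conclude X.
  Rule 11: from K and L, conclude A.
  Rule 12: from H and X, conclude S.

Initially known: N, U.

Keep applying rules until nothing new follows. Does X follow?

From U and N, Rule 6 gives D.
N, U, and D hold, so K follows (Rule 7).
K, N, and D hold, so L follows (Rule 4).
From N and L, Rule 1 gives E.
From N and E, Rule 10 gives X.

Yes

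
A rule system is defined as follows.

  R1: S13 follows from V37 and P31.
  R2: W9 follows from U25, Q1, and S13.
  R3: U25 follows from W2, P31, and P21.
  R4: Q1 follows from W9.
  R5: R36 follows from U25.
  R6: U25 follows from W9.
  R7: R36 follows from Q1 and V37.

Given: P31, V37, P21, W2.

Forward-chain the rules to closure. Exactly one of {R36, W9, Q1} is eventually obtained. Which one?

W2, P31, and P21 hold, so U25 follows (R3).
From U25, R5 gives R36.
Q1 would need W9 (R4), but W9 is never established. W9 would need U25, Q1, and S13 (R2), but Q1 is never established.

R36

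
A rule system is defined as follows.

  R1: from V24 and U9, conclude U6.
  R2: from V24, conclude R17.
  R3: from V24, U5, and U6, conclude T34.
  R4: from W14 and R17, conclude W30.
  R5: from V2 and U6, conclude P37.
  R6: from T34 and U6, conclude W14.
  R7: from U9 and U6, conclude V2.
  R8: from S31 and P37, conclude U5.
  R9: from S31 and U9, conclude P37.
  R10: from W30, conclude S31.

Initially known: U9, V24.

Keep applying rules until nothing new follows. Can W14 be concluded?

W14 would need T34 and U6 (R6), but T34 is never established.

No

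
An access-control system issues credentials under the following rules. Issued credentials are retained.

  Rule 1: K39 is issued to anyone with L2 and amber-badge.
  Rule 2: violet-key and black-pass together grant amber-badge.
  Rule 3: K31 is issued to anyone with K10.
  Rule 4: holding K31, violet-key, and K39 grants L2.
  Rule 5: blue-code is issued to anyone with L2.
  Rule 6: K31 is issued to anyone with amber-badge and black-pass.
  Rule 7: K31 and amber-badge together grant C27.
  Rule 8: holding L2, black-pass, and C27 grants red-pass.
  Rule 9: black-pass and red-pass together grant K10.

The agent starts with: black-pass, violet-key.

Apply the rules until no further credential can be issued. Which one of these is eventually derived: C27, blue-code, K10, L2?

Holding violet-key and black-pass grants amber-badge (Rule 2).
Holding amber-badge and black-pass grants K31 (Rule 6).
Holding K31 and amber-badge grants C27 (Rule 7).
K10 would need black-pass and red-pass (Rule 9), but red-pass is never granted. L2 would need K31, violet-key, and K39 (Rule 4), but K39 is never granted. blue-code would need L2 (Rule 5), but L2 is never granted.

C27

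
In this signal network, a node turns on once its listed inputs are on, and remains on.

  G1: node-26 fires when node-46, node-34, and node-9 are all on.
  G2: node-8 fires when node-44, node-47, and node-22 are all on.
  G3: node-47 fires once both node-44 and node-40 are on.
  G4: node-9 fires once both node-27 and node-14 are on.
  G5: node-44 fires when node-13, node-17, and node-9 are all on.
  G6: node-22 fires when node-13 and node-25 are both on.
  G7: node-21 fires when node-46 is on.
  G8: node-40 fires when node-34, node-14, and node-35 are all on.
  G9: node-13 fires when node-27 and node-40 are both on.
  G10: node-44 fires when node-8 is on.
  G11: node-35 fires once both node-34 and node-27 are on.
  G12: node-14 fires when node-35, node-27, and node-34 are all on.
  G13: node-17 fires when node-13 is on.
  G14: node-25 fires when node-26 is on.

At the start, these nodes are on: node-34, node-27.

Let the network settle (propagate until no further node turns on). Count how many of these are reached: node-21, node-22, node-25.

0

node-21 would need node-46 (G7), but node-46 never turns on.
node-22 would need node-13 and node-25 (G6), but node-25 never turns on.
node-25 would need node-26 (G14), but node-26 never turns on.
None of the 3 are reached.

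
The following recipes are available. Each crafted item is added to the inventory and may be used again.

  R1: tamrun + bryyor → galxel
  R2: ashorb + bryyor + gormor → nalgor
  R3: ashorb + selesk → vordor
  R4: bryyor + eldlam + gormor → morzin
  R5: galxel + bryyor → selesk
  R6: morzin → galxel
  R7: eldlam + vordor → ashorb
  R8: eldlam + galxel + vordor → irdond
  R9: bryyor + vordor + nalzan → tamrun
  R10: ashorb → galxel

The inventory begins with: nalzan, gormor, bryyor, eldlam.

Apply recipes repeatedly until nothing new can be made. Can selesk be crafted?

Yes

Using R4, bryyor, eldlam, and gormor make morzin.
Using R6, morzin makes galxel.
galxel + bryyor → selesk (R5).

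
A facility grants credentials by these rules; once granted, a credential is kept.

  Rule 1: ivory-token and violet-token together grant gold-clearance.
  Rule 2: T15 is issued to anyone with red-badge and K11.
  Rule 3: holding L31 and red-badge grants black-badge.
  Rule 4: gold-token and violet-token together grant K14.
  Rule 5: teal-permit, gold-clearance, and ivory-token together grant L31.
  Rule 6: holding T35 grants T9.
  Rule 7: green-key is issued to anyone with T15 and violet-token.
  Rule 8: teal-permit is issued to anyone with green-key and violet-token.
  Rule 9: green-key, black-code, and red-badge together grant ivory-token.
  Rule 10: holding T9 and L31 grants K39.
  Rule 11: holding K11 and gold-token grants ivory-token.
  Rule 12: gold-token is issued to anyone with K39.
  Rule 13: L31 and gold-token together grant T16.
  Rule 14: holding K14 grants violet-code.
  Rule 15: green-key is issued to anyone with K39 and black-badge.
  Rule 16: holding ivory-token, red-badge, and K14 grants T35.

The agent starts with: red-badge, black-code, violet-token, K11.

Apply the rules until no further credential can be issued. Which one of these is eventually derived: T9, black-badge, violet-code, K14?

Holding red-badge and K11 grants T15 (Rule 2).
Holding T15 and violet-token grants green-key (Rule 7).
Holding green-key, black-code, and red-badge grants ivory-token (Rule 9).
Holding green-key and violet-token grants teal-permit (Rule 8).
Holding ivory-token and violet-token grants gold-clearance (Rule 1).
Holding teal-permit, gold-clearance, and ivory-token grants L31 (Rule 5).
Holding L31 and red-badge grants black-badge (Rule 3).
violet-code would need K14 (Rule 14), but K14 is never granted. T9 would need T35 (Rule 6), but T35 is never granted. K14 would need gold-token and violet-token (Rule 4), but gold-token is never granted.

black-badge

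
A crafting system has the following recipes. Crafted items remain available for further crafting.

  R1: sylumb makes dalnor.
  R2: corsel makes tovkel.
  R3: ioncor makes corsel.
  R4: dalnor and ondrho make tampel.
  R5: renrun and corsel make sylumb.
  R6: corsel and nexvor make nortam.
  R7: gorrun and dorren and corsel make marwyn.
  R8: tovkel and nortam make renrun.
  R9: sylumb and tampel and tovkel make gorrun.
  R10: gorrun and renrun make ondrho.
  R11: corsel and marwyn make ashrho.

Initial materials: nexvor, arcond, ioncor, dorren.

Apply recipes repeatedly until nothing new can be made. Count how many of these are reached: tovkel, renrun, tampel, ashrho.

Using R3, ioncor makes corsel.
corsel → tovkel (R2).
corsel and nexvor → nortam (R6).
tovkel and nortam → renrun (R8).
tovkel: reached.
renrun: reached.
tampel would need dalnor and ondrho (R4), but ondrho is never obtained.
ashrho would need corsel and marwyn (R11), but marwyn is never obtained.
Reached: tovkel and renrun — 2 of the 4.

2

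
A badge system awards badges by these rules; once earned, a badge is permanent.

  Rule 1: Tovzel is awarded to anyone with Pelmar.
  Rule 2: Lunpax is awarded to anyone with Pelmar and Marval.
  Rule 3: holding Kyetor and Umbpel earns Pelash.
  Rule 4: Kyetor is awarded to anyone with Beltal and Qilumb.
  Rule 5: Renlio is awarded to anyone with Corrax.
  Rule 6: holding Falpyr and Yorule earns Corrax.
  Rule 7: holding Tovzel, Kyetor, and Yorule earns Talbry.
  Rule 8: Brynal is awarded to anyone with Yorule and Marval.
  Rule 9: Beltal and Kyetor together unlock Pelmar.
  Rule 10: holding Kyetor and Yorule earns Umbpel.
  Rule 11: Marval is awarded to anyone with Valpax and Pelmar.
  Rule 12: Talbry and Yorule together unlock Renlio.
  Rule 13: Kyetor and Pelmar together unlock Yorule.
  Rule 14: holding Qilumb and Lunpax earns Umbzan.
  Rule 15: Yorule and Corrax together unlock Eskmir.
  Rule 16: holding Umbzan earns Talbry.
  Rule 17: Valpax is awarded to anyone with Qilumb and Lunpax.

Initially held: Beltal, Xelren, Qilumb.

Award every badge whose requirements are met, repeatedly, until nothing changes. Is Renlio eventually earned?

Yes

With Beltal and Qilumb, Kyetor is earned (Rule 4).
With Beltal and Kyetor, Pelmar is earned (Rule 9).
With Kyetor and Pelmar, Yorule is earned (Rule 13).
With Pelmar, Tovzel is earned (Rule 1).
With Tovzel, Kyetor, and Yorule, Talbry is earned (Rule 7).
With Talbry and Yorule, Renlio is earned (Rule 12).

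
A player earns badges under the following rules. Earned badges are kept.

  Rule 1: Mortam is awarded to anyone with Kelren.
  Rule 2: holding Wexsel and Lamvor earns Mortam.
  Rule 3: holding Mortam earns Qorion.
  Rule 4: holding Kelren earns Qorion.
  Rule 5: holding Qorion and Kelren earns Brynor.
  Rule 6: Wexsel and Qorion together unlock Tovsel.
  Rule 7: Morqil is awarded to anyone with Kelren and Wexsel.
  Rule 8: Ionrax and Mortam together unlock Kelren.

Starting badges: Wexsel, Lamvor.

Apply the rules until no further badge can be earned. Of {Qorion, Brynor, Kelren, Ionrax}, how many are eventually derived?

1

With Wexsel and Lamvor, Mortam is earned (Rule 2).
With Mortam, Qorion is earned (Rule 3).
Qorion: reached.
Brynor would need Qorion and Kelren (Rule 5), but Kelren is never earned.
Kelren would need Ionrax and Mortam (Rule 8), but Ionrax is never earned.
No rule produces Ionrax, and it is not given.
Reached: Qorion — 1 of the 4.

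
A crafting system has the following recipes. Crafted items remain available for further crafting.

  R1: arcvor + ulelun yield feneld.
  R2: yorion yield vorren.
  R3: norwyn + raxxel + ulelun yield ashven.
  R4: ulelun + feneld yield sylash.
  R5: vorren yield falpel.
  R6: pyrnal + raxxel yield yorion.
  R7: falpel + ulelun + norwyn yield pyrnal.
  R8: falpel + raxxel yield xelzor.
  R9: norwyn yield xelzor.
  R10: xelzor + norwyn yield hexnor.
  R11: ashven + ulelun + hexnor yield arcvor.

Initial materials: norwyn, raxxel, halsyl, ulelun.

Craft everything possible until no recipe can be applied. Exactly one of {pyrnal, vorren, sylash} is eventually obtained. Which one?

norwyn + raxxel + ulelun → ashven (R3).
Using R9, norwyn makes xelzor.
xelzor + norwyn → hexnor (R10).
ashven + ulelun + hexnor → arcvor (R11).
Using R1, arcvor and ulelun make feneld.
Using R4, ulelun and feneld make sylash.
vorren would need yorion (R2), but yorion is never obtained. pyrnal would need falpel, ulelun, and norwyn (R7), but falpel is never obtained.

sylash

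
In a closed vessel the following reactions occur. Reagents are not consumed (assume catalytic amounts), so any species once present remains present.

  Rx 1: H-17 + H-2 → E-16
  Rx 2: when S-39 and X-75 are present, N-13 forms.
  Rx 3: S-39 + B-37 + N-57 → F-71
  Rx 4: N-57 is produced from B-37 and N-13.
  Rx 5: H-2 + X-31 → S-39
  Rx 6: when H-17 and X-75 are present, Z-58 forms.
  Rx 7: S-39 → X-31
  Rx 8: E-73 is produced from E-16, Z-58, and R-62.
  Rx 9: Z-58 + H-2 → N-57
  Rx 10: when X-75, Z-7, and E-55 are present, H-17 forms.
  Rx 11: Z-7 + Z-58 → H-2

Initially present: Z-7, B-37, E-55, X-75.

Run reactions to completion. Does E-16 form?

Yes

X-75, Z-7, and E-55 present → H-17 forms (Rx 10).
H-17 and X-75 present → Z-58 forms (Rx 6).
Z-7 and Z-58 present → H-2 forms (Rx 11).
H-17 and H-2 present → E-16 forms (Rx 1).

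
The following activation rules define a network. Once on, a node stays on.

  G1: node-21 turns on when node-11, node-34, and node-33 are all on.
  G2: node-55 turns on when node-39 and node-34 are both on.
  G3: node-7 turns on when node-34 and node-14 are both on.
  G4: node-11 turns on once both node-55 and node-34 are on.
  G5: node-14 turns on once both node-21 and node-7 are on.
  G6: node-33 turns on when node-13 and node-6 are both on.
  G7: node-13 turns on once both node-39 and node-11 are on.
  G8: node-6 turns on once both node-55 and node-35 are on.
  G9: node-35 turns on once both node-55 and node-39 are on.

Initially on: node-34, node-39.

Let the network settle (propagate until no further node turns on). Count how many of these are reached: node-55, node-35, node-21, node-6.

G2: node-39 and node-34 on → node-55 on.
G9: node-55 and node-39 on → node-35 on.
node-55 and node-34 are on, so node-11 turns on (G4).
G7: node-39 and node-11 on → node-13 on.
G8: node-55 and node-35 on → node-6 on.
node-13 and node-6 are on, so node-33 turns on (G6).
G1: node-11, node-34, and node-33 on → node-21 on.
node-55: reached.
node-35: reached.
node-21: reached.
node-6: reached.
All 4 are reached.

4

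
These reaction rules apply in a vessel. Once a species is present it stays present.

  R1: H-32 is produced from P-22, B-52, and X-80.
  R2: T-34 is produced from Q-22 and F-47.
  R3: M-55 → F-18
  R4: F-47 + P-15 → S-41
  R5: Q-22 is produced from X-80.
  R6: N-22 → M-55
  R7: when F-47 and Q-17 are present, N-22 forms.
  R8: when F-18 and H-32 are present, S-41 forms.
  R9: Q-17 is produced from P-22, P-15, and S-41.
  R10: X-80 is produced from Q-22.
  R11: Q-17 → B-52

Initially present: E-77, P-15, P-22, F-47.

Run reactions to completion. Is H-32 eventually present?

No

H-32 would need P-22, B-52, and X-80 (R1), but X-80 never forms.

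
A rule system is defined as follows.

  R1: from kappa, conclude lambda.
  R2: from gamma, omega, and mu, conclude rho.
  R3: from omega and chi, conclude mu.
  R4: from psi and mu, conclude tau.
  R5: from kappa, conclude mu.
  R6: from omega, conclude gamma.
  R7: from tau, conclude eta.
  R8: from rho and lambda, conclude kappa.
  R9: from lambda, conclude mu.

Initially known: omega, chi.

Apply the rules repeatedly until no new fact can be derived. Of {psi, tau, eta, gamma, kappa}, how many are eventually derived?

1

From omega, R6 gives gamma.
No rule produces psi, and it is not given.
tau would need psi and mu (R4), but psi is never established.
eta would need tau (R7), but tau is never established.
gamma: reached.
kappa would need rho and lambda (R8), but lambda is never established.
Reached: gamma — 1 of the 5.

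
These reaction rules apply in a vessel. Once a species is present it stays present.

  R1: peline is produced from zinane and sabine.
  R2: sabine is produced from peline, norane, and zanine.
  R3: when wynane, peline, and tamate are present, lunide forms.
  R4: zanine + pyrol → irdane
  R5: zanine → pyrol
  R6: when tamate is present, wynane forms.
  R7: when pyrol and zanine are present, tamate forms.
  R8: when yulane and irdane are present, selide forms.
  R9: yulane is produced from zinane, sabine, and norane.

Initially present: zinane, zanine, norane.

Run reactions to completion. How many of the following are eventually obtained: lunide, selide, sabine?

0

lunide would need wynane, peline, and tamate (R3), but peline never forms.
selide would need yulane and irdane (R8), but yulane never forms.
sabine would need peline, norane, and zanine (R2), but peline never forms.
None of the 3 are reached.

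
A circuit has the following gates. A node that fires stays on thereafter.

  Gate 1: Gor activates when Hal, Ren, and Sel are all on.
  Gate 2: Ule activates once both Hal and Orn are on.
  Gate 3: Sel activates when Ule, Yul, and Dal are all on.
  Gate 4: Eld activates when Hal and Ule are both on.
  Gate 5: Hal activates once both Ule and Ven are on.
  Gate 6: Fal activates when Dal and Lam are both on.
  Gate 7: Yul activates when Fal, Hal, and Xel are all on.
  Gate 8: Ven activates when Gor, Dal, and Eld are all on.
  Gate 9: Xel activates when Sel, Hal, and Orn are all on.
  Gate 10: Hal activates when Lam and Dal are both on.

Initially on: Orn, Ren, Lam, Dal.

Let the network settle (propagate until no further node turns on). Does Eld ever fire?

Gate 10: Lam and Dal on → Hal on.
Gate 2: Hal and Orn on → Ule on.
Gate 4: Hal and Ule on → Eld on.

Yes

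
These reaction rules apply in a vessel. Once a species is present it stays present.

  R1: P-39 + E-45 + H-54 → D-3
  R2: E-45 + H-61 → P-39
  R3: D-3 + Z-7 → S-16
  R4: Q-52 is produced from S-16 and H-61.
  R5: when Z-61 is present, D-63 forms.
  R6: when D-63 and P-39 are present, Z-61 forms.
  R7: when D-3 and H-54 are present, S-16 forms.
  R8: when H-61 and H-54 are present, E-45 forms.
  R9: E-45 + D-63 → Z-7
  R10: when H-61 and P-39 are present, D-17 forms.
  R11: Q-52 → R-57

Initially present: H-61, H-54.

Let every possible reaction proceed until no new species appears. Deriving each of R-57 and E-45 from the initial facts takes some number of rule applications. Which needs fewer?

E-45

E-45: H-61 and H-54 present → E-45 forms (R8). [1 rule application]
R-57: H-61 and H-54 present → E-45 forms (R8). E-45 and H-61 present → P-39 forms (R2). P-39, E-45, and H-54 present → D-3 forms (R1). D-3 and H-54 present → S-16 forms (R7). S-16 and H-61 present → Q-52 forms (R4). Q-52 present → R-57 forms (R11). [6 rule applications]
E-45 needs fewer.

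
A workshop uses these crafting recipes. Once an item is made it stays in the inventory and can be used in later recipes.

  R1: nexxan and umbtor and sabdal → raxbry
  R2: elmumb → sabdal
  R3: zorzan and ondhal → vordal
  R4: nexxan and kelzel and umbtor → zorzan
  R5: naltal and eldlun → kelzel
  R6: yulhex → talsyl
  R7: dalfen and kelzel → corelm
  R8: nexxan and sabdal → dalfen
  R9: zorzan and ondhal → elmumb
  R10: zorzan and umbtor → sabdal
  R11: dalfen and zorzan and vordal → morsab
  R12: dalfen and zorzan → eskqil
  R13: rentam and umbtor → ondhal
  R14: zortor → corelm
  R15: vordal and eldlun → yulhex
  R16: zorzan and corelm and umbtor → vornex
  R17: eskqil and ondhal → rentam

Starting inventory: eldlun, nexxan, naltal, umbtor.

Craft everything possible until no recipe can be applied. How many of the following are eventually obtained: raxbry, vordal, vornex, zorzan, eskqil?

4

naltal and eldlun → kelzel (R5).
Using R4, nexxan, kelzel, and umbtor make zorzan.
Using R10, zorzan and umbtor make sabdal.
nexxan and sabdal → dalfen (R8).
nexxan and umbtor and sabdal → raxbry (R1).
dalfen and zorzan → eskqil (R12).
dalfen and kelzel → corelm (R7).
Using R16, zorzan, corelm, and umbtor make vornex.
raxbry: reached.
vordal would need zorzan and ondhal (R3), but ondhal is never obtained.
vornex: reached.
zorzan: reached.
eskqil: reached.
Reached: raxbry, vornex, zorzan, and eskqil — 4 of the 5.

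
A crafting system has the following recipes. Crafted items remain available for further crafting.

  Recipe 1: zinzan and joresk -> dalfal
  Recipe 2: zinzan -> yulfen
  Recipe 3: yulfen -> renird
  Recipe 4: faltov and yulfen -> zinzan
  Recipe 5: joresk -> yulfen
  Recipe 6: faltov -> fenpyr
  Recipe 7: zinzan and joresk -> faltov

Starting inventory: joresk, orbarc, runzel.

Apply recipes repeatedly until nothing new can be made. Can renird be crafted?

Yes

joresk -> yulfen (Recipe 5).
yulfen -> renird (Recipe 3).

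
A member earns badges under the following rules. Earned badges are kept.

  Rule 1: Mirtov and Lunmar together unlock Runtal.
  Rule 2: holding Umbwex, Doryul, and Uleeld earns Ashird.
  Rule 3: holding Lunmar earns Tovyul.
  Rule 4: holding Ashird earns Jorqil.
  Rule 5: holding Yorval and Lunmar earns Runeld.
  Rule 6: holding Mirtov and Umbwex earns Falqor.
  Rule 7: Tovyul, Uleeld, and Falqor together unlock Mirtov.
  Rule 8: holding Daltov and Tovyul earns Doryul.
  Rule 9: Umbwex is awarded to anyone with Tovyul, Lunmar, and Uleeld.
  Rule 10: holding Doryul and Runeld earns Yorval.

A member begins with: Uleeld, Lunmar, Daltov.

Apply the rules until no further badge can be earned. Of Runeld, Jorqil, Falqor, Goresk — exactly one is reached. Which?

Jorqil

With Lunmar, Tovyul is earned (Rule 3).
With Tovyul, Lunmar, and Uleeld, Umbwex is earned (Rule 9).
With Daltov and Tovyul, Doryul is earned (Rule 8).
With Umbwex, Doryul, and Uleeld, Ashird is earned (Rule 2).
With Ashird, Jorqil is earned (Rule 4).
Runeld would need Yorval and Lunmar (Rule 5), but Yorval is never earned. Falqor would need Mirtov and Umbwex (Rule 6), but Mirtov is never earned. No rule produces Goresk, and it is not given.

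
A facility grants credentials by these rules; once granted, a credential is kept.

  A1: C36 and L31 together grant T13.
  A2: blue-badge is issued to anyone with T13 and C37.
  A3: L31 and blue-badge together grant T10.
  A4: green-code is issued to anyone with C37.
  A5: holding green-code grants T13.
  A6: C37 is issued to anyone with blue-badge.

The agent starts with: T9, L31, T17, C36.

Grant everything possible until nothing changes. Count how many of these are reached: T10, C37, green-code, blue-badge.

T10 would need L31 and blue-badge (A3), but blue-badge is never granted.
C37 would need blue-badge (A6), but blue-badge is never granted.
green-code would need C37 (A4), but C37 is never granted.
blue-badge would need T13 and C37 (A2), but C37 is never granted.
None of the 4 are reached.

0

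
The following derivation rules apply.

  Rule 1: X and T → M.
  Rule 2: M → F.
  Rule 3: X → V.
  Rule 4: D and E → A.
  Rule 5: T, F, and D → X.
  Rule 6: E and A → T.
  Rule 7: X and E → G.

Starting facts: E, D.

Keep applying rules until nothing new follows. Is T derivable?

Yes

D and E hold, so A follows (Rule 4).
From E and A, Rule 6 gives T.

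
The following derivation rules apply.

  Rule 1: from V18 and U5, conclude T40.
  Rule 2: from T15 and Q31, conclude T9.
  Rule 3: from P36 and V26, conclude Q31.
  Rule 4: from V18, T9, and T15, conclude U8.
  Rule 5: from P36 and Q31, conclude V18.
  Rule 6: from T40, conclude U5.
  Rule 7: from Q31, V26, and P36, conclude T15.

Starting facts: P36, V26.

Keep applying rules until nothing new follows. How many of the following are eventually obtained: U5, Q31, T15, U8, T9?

From P36 and V26, Rule 3 gives Q31.
Q31, V26, and P36 hold, so T15 follows (Rule 7).
P36 and Q31 hold, so V18 follows (Rule 5).
T15 and Q31 hold, so T9 follows (Rule 2).
V18, T9, and T15 hold, so U8 follows (Rule 4).
U5 would need T40 (Rule 6), but T40 is never established.
Q31: reached.
T15: reached.
U8: reached.
T9: reached.
Reached: Q31, T15, U8, and T9 — 4 of the 5.

4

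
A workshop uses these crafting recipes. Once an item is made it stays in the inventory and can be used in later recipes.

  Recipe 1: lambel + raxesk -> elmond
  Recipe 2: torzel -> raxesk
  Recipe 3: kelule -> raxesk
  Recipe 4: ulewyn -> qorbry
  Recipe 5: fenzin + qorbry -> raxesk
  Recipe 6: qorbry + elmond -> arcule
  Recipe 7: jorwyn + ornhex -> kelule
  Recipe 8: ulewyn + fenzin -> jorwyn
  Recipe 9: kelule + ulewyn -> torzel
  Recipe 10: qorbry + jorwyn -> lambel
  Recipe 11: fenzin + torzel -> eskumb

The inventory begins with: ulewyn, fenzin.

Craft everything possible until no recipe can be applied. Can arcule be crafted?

Using Recipe 8, ulewyn and fenzin make jorwyn.
ulewyn -> qorbry (Recipe 4).
Using Recipe 10, qorbry and jorwyn make lambel.
Using Recipe 5, fenzin and qorbry make raxesk.
lambel + raxesk -> elmond (Recipe 1).
qorbry + elmond -> arcule (Recipe 6).

Yes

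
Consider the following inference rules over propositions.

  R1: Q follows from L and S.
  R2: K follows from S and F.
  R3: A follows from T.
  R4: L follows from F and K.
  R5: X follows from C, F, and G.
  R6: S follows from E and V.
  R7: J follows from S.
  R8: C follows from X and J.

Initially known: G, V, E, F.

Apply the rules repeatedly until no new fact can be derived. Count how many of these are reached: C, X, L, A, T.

E and V hold, so S follows (R6).
From S and F, R2 gives K.
From F and K, R4 gives L.
C would need X and J (R8), but X is never established.
X would need C, F, and G (R5), but C is never established.
L: reached.
A would need T (R3), but T is never established.
No rule produces T, and it is not given.
Reached: L — 1 of the 5.

1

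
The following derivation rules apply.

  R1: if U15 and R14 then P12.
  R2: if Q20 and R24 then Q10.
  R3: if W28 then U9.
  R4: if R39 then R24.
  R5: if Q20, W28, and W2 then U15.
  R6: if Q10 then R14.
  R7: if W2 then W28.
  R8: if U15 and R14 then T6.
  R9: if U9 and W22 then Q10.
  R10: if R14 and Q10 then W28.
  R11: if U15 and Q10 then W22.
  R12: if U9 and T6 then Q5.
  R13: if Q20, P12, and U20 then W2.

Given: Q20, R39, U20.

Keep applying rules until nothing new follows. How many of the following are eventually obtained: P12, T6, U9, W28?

2

From R39, R4 gives R24.
From Q20 and R24, R2 gives Q10.
From Q10, R6 gives R14.
From R14 and Q10, R10 gives W28.
W28 holds, so U9 follows (R3).
P12 would need U15 and R14 (R1), but U15 is never established.
T6 would need U15 and R14 (R8), but U15 is never established.
U9: reached.
W28: reached.
Reached: U9 and W28 — 2 of the 4.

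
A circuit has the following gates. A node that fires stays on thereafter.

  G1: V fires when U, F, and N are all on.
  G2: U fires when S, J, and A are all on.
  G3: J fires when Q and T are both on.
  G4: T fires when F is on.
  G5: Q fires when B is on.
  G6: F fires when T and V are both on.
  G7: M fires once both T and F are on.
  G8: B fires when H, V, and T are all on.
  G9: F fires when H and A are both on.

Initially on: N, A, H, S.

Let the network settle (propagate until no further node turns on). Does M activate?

Yes

H and A are on, so F fires (G9).
F is on, so T fires (G4).
T and F are on, so M fires (G7).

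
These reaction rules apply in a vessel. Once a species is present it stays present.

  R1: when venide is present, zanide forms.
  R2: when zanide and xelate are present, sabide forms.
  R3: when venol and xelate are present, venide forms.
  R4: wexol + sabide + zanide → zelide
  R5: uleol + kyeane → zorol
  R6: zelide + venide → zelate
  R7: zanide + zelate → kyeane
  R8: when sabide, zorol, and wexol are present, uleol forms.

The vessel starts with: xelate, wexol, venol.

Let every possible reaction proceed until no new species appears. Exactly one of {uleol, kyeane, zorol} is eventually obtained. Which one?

venol and xelate present → venide forms (R3).
venide present → zanide forms (R1).
zanide and xelate present → sabide forms (R2).
wexol, sabide, and zanide present → zelide forms (R4).
zelide and venide present → zelate forms (R6).
zanide and zelate present → kyeane forms (R7).
uleol would need sabide, zorol, and wexol (R8), but zorol never forms. zorol would need uleol and kyeane (R5), but uleol never forms.

kyeane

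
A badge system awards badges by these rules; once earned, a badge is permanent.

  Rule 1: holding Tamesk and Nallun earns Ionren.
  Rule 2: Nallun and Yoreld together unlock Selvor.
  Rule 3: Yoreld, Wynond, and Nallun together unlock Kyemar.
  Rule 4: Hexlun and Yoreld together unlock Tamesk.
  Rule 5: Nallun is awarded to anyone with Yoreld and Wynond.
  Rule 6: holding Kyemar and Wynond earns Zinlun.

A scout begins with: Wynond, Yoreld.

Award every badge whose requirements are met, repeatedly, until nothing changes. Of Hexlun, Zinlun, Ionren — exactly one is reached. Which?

Zinlun

With Yoreld and Wynond, Nallun is earned (Rule 5).
With Yoreld, Wynond, and Nallun, Kyemar is earned (Rule 3).
With Kyemar and Wynond, Zinlun is earned (Rule 6).
Ionren would need Tamesk and Nallun (Rule 1), but Tamesk is never earned. No rule produces Hexlun, and it is not given.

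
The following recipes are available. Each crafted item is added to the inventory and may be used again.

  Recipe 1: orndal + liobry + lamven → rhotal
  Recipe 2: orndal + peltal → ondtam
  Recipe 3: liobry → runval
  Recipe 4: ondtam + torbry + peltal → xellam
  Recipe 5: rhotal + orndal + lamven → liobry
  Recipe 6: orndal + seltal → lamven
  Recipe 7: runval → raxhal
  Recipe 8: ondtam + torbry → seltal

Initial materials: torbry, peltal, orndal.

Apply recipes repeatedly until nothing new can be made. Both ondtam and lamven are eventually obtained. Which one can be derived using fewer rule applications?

ondtam: Using Recipe 2, orndal and peltal make ondtam. [1 rule application]
lamven: Using Recipe 2, orndal and peltal make ondtam. ondtam + torbry → seltal (Recipe 8). orndal + seltal → lamven (Recipe 6). [3 rule applications]
ondtam needs fewer.

ondtam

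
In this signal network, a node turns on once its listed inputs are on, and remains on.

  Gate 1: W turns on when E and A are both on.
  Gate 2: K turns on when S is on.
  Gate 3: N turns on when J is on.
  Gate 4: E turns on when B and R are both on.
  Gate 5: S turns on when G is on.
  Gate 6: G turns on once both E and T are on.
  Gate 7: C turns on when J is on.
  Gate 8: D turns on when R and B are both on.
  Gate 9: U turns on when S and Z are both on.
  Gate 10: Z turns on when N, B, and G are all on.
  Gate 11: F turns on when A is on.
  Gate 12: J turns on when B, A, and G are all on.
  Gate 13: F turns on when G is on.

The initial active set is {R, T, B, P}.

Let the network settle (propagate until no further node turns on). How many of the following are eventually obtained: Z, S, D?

2

Gate 4: B and R on → E on.
Gate 8: R and B on → D on.
E and T are on, so G turns on (Gate 6).
Gate 5: G on → S on.
Z would need N, B, and G (Gate 10), but N never turns on.
S: reached.
D: reached.
Reached: S and D — 2 of the 3.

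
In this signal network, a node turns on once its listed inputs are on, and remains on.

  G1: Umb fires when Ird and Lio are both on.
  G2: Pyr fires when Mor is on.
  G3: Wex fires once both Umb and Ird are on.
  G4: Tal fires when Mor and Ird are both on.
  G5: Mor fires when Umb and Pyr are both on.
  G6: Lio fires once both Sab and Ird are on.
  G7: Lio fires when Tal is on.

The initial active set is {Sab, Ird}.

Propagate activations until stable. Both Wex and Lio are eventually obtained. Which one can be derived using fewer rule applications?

Lio

Lio: Sab and Ird are on, so Lio fires (G6). [1 rule application]
Wex: Sab and Ird are on, so Lio fires (G6). G1: Ird and Lio on → Umb on. G3: Umb and Ird on → Wex on. [3 rule applications]
Lio needs fewer.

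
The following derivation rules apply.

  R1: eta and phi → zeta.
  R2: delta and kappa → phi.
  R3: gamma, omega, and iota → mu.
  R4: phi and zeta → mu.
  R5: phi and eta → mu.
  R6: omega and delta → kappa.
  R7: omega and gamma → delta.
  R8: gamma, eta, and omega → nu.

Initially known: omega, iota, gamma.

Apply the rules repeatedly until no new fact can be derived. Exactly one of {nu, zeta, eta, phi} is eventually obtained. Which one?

phi

omega and gamma hold, so delta follows (R7).
From omega and delta, R6 gives kappa.
From delta and kappa, R2 gives phi.
zeta would need eta and phi (R1), but eta is never established. No rule produces eta, and it is not given. nu would need gamma, eta, and omega (R8), but eta is never established.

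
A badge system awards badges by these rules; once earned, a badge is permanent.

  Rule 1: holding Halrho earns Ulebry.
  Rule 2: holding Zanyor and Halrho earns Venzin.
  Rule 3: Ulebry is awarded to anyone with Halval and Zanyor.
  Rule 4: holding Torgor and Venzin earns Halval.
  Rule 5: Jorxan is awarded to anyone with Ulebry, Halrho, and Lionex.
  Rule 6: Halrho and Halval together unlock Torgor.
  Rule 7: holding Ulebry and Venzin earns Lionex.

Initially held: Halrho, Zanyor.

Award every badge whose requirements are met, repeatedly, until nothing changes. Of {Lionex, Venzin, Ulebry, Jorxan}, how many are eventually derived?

With Zanyor and Halrho, Venzin is earned (Rule 2).
With Halrho, Ulebry is earned (Rule 1).
With Ulebry and Venzin, Lionex is earned (Rule 7).
With Ulebry, Halrho, and Lionex, Jorxan is earned (Rule 5).
Lionex: reached.
Venzin: reached.
Ulebry: reached.
Jorxan: reached.
All 4 are reached.

4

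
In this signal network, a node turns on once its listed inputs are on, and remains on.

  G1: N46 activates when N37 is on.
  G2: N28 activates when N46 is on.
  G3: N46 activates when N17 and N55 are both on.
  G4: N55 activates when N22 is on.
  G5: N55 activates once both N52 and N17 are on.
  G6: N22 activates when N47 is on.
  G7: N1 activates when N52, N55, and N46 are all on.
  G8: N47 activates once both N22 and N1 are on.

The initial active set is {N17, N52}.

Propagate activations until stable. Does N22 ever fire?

No

N22 would need N47 (G6), but N47 never turns on.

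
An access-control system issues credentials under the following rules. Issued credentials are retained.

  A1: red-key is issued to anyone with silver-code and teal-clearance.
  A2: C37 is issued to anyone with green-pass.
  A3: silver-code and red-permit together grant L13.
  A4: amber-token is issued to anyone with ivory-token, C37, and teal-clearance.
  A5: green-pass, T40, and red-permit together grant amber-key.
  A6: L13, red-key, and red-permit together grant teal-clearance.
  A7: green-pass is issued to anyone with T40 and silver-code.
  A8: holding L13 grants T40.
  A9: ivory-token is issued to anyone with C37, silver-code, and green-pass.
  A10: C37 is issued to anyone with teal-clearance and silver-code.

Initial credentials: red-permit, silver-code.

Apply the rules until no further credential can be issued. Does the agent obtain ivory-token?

Holding silver-code and red-permit grants L13 (A3).
Holding L13 grants T40 (A8).
Holding T40 and silver-code grants green-pass (A7).
Holding green-pass grants C37 (A2).
Holding C37, silver-code, and green-pass grants ivory-token (A9).

Yes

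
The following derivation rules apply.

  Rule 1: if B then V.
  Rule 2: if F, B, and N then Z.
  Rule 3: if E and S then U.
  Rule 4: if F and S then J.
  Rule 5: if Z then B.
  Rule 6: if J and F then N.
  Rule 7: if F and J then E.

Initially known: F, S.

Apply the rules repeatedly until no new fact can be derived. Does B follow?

B would need Z (Rule 5), but Z is never established.

No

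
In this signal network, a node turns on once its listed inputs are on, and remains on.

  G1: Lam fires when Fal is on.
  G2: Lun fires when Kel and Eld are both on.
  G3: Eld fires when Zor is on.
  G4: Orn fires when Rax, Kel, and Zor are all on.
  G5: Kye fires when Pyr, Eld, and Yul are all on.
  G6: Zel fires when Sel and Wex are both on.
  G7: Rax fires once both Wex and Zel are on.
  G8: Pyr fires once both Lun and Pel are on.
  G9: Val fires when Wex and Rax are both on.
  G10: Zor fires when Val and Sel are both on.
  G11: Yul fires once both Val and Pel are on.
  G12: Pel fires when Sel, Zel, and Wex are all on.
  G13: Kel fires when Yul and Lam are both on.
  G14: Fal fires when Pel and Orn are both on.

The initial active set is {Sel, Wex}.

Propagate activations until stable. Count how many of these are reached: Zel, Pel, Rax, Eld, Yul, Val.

Sel and Wex are on, so Zel fires (G6).
G12: Sel, Zel, and Wex on → Pel on.
Wex and Zel are on, so Rax fires (G7).
G9: Wex and Rax on → Val on.
G11: Val and Pel on → Yul on.
Val and Sel are on, so Zor fires (G10).
G3: Zor on → Eld on.
Zel: reached.
Pel: reached.
Rax: reached.
Eld: reached.
Yul: reached.
Val: reached.
All 6 are reached.

6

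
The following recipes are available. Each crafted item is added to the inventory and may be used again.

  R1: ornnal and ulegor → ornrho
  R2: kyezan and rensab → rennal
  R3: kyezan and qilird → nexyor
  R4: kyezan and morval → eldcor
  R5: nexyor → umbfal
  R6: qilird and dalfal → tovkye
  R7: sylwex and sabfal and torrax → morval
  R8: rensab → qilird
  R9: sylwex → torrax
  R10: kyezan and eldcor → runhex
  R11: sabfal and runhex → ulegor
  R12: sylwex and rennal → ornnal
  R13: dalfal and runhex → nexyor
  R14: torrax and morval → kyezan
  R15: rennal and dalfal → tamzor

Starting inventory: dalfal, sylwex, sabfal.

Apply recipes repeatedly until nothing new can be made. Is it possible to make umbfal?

Yes

Using R9, sylwex makes torrax.
Using R7, sylwex, sabfal, and torrax make morval.
Using R14, torrax and morval make kyezan.
kyezan and morval → eldcor (R4).
kyezan and eldcor → runhex (R10).
Using R13, dalfal and runhex make nexyor.
nexyor → umbfal (R5).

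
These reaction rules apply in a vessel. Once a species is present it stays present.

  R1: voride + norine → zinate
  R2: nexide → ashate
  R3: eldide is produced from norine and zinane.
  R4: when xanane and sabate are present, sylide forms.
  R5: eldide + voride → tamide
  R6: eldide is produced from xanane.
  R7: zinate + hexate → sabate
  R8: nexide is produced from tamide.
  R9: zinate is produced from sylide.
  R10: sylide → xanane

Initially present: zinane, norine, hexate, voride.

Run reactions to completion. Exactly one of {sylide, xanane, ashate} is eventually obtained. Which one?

ashate

norine and zinane present → eldide forms (R3).
eldide and voride present → tamide forms (R5).
tamide present → nexide forms (R8).
nexide present → ashate forms (R2).
sylide would need xanane and sabate (R4), but xanane never forms. xanane would need sylide (R10), but sylide never forms.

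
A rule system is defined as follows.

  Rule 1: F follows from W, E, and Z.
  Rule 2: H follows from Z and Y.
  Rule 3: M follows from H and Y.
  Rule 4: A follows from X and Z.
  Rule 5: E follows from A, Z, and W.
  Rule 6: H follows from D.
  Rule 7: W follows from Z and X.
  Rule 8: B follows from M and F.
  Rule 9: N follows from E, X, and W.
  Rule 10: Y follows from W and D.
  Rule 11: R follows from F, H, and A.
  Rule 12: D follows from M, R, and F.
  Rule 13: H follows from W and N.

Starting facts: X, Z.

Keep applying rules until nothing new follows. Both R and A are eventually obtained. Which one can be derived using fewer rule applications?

A

A: From X and Z, Rule 4 gives A. [1 rule application]
R: From Z and X, Rule 7 gives W. From X and Z, Rule 4 gives A. From A, Z, and W, Rule 5 gives E. From E, X, and W, Rule 9 gives N. W, E, and Z hold, so F follows (Rule 1). W and N hold, so H follows (Rule 13). From F, H, and A, Rule 11 gives R. [7 rule applications]
A needs fewer.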